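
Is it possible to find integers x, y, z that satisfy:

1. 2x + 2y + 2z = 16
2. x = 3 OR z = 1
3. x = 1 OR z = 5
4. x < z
Yes

Take x = 3, y = 0, z = 5. Substituting into each constraint:
  (1) 2(3) + 2(0) + 2(5) = 16 ✓
  (2) x = 3, target 3 ✓ (first branch holds)
  (3) z = 5, target 5 ✓ (second branch holds)
  (4) 3 < 5 ✓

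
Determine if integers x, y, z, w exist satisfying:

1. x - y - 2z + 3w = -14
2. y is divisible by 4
Yes

Take x = 1, y = 0, z = 0, w = -5. Substituting into each constraint:
  (1) 1 + 0 - 2(0) + 3(-5) = -14 ✓
  (2) 0 = 4 × 0, remainder 0 ✓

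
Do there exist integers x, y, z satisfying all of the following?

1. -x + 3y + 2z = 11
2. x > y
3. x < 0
Yes

Take x = -1, y = -2, z = 8. Substituting into each constraint:
  (1) 1 + 3(-2) + 2(8) = 11 ✓
  (2) -1 > -2 ✓
  (3) -1 < 0 ✓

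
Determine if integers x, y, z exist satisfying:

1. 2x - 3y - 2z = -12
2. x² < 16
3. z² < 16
Yes

Take x = 0, y = 4, z = 0. Substituting into each constraint:
  (1) 2(0) - 3(4) - 2(0) = -12 ✓
  (2) x² = (0)² = 0, and 0 < 16 ✓
  (3) z² = (0)² = 0, and 0 < 16 ✓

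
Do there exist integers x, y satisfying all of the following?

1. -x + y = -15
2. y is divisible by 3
Yes

Take x = 15, y = 0. Substituting into each constraint:
  (1) (-15) + 0 = -15 ✓
  (2) 0 = 3 × 0, remainder 0 ✓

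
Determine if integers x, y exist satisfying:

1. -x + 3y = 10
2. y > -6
Yes

Take x = 2, y = 4. Substituting into each constraint:
  (1) (-2) + 3(4) = 10 ✓
  (2) 4 > -6 ✓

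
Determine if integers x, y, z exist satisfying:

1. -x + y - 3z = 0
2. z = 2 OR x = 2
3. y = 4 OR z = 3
Yes

Take x = 2, y = 11, z = 3. Substituting into each constraint:
  (1) (-2) + 11 - 3(3) = 0 ✓
  (2) x = 2, target 2 ✓ (second branch holds)
  (3) z = 3, target 3 ✓ (second branch holds)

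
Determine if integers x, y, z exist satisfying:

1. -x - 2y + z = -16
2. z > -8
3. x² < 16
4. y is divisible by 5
Yes

Take x = 2, y = 5, z = -4. Substituting into each constraint:
  (1) (-2) - 2(5) + (-4) = -16 ✓
  (2) -4 > -8 ✓
  (3) x² = (2)² = 4, and 4 < 16 ✓
  (4) 5 = 5 × 1, remainder 0 ✓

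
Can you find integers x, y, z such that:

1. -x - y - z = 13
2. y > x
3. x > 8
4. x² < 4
No

A contradictory subset is {x > 8, x² < 4}. No integer assignment can satisfy these jointly:

  - x > 8: bounds one variable relative to a constant
  - x² < 4: restricts x to |x| ≤ 1

Direct contradiction: the bounds on x require x ≥ 9 and x ≤ 1 simultaneously, which is empty.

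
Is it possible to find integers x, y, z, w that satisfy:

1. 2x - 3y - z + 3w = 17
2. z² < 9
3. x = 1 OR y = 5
Yes

Take x = 16, y = 5, z = 0, w = 0. Substituting into each constraint:
  (1) 2(16) - 3(5) + 0 + 3(0) = 17 ✓
  (2) z² = (0)² = 0, and 0 < 9 ✓
  (3) y = 5, target 5 ✓ (second branch holds)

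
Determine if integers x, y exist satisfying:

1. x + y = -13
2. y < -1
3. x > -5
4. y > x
No

A contradictory subset is {x + y = -13, x > -5, y > x}. No integer assignment can satisfy these jointly:

  - x + y = -13: is a linear equation tying the variables together
  - x > -5: bounds one variable relative to a constant
  - y > x: bounds one variable relative to another variable

Propagating the comparison: y > x and x ≥ -4 give y ≥ -3. Range argument: with x ∈ [-4, ∞], y ∈ [-3, ∞], the left side of the equation is at least -7, but the right side is -13 < -7. No integer solution exists.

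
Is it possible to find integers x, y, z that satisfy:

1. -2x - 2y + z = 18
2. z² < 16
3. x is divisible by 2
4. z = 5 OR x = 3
No

A contradictory subset is {z² < 16, x is divisible by 2, z = 5 OR x = 3}. No integer assignment can satisfy these jointly:

  - z² < 16: restricts z to |z| ≤ 3
  - x is divisible by 2: restricts x to multiples of 2
  - z = 5 OR x = 3: forces a choice: either z = 5 or x = 3

Split on the disjunction (z = 5 OR x = 3):
  • If z = 5: this contradicts z² < 16, which requires |z| ≤ 3.
  • If x = 3: this contradicts the divisibility constraint — 3 is not a multiple of 2.
Both branches are infeasible, so the system has no integer solution.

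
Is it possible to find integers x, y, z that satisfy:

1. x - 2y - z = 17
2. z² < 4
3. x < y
Yes

Take x = -19, y = -18, z = 0. Substituting into each constraint:
  (1) (-19) - 2(-18) + 0 = 17 ✓
  (2) z² = (0)² = 0, and 0 < 4 ✓
  (3) -19 < -18 ✓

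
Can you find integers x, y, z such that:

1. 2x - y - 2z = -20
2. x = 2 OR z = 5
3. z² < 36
Yes

Take x = 0, y = 10, z = 5. Substituting into each constraint:
  (1) 2(0) + (-10) - 2(5) = -20 ✓
  (2) z = 5, target 5 ✓ (second branch holds)
  (3) z² = (5)² = 25, and 25 < 36 ✓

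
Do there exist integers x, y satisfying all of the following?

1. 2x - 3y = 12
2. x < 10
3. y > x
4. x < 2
Yes

Take x = -15, y = -14. Substituting into each constraint:
  (1) 2(-15) - 3(-14) = 12 ✓
  (2) -15 < 10 ✓
  (3) -14 > -15 ✓
  (4) -15 < 2 ✓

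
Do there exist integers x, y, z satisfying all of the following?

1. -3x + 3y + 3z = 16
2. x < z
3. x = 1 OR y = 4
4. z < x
No

Even the single constraint (-3x + 3y + 3z = 16) is infeasible over the integers.

  - -3x + 3y + 3z = 16: every term on the left is divisible by 3, so the LHS ≡ 0 (mod 3), but the RHS 16 is not — no integer solution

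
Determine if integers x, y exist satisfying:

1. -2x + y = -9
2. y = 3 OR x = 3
Yes

Take x = 3, y = -3. Substituting into each constraint:
  (1) -2(3) + (-3) = -9 ✓
  (2) x = 3, target 3 ✓ (second branch holds)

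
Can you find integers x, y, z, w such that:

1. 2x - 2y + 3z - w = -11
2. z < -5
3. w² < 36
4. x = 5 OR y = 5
Yes

Take x = 10, y = 5, z = -7, w = 0. Substituting into each constraint:
  (1) 2(10) - 2(5) + 3(-7) + 0 = -11 ✓
  (2) -7 < -5 ✓
  (3) w² = (0)² = 0, and 0 < 36 ✓
  (4) y = 5, target 5 ✓ (second branch holds)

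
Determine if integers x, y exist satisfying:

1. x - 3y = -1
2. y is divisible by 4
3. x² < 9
Yes

Take x = -1, y = 0. Substituting into each constraint:
  (1) (-1) - 3(0) = -1 ✓
  (2) 0 = 4 × 0, remainder 0 ✓
  (3) x² = (-1)² = 1, and 1 < 9 ✓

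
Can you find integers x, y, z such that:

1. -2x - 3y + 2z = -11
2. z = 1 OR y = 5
Yes

Take x = -4, y = 7, z = 1. Substituting into each constraint:
  (1) -2(-4) - 3(7) + 2(1) = -11 ✓
  (2) z = 1, target 1 ✓ (first branch holds)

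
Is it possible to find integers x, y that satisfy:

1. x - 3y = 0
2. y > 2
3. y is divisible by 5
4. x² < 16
No

A contradictory subset is {x - 3y = 0, y > 2, x² < 16}. No integer assignment can satisfy these jointly:

  - x - 3y = 0: is a linear equation tying the variables together
  - y > 2: bounds one variable relative to a constant
  - x² < 16: restricts x to |x| ≤ 3

Range argument: with x ∈ [-3, 3], y ∈ [3, ∞], the left side of the equation is at most -6, but the right side is 0 > -6. No integer solution exists.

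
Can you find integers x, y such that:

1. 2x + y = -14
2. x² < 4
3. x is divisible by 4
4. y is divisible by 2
Yes

Take x = 0, y = -14. Substituting into each constraint:
  (1) 2(0) + (-14) = -14 ✓
  (2) x² = (0)² = 0, and 0 < 4 ✓
  (3) 0 = 4 × 0, remainder 0 ✓
  (4) -14 = 2 × -7, remainder 0 ✓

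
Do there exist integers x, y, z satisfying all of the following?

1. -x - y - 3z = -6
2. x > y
Yes

Take x = 2, y = 1, z = 1. Substituting into each constraint:
  (1) (-2) + (-1) - 3(1) = -6 ✓
  (2) 2 > 1 ✓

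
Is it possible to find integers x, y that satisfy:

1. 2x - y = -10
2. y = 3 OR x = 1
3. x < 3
Yes

Take x = 1, y = 12. Substituting into each constraint:
  (1) 2(1) + (-12) = -10 ✓
  (2) x = 1, target 1 ✓ (second branch holds)
  (3) 1 < 3 ✓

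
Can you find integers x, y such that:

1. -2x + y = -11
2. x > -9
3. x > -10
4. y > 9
Yes

Take x = 11, y = 11. Substituting into each constraint:
  (1) -2(11) + 11 = -11 ✓
  (2) 11 > -9 ✓
  (3) 11 > -10 ✓
  (4) 11 > 9 ✓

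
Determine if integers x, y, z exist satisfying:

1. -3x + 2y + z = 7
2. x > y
Yes

Take x = 0, y = -1, z = 9. Substituting into each constraint:
  (1) -3(0) + 2(-1) + 9 = 7 ✓
  (2) 0 > -1 ✓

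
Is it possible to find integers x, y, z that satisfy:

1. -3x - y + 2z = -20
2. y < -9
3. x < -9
Yes

Take x = -10, y = -10, z = -30. Substituting into each constraint:
  (1) -3(-10) + 10 + 2(-30) = -20 ✓
  (2) -10 < -9 ✓
  (3) -10 < -9 ✓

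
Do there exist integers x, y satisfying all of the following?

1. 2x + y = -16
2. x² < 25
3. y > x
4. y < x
No

A contradictory subset is {y > x, y < x}. No integer assignment can satisfy these jointly:

  - y > x: bounds one variable relative to another variable
  - y < x: bounds one variable relative to another variable

Direct contradiction: y > x and x > y cannot both hold.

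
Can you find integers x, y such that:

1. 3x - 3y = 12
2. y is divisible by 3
Yes

Take x = 4, y = 0. Substituting into each constraint:
  (1) 3(4) - 3(0) = 12 ✓
  (2) 0 = 3 × 0, remainder 0 ✓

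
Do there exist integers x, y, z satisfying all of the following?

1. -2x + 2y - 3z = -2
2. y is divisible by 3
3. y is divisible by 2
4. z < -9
Yes

Take x = 16, y = 0, z = -10. Substituting into each constraint:
  (1) -2(16) + 2(0) - 3(-10) = -2 ✓
  (2) 0 = 3 × 0, remainder 0 ✓
  (3) 0 = 2 × 0, remainder 0 ✓
  (4) -10 < -9 ✓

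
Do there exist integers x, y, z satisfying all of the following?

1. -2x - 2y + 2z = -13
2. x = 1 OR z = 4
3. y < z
No

Even the single constraint (-2x - 2y + 2z = -13) is infeasible over the integers.

  - -2x - 2y + 2z = -13: every term on the left is divisible by 2, so the LHS ≡ 0 (mod 2), but the RHS -13 is not — no integer solution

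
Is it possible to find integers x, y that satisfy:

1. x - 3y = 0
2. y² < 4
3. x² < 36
Yes

Take x = 0, y = 0. Substituting into each constraint:
  (1) 0 - 3(0) = 0 ✓
  (2) y² = (0)² = 0, and 0 < 4 ✓
  (3) x² = (0)² = 0, and 0 < 36 ✓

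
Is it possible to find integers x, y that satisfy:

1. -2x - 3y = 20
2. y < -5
Yes

Take x = -1, y = -6. Substituting into each constraint:
  (1) -2(-1) - 3(-6) = 20 ✓
  (2) -6 < -5 ✓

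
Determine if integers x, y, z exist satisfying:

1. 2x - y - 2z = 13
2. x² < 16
Yes

Take x = 0, y = -13, z = 0. Substituting into each constraint:
  (1) 2(0) + 13 - 2(0) = 13 ✓
  (2) x² = (0)² = 0, and 0 < 16 ✓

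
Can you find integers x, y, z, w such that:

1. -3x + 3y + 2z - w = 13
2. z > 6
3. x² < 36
Yes

Take x = 0, y = 0, z = 7, w = 1. Substituting into each constraint:
  (1) -3(0) + 3(0) + 2(7) + (-1) = 13 ✓
  (2) 7 > 6 ✓
  (3) x² = (0)² = 0, and 0 < 36 ✓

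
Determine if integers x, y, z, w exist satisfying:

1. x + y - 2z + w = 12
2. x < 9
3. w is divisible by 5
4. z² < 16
Yes

Take x = 8, y = 4, z = 0, w = 0. Substituting into each constraint:
  (1) 8 + 4 - 2(0) + 0 = 12 ✓
  (2) 8 < 9 ✓
  (3) 0 = 5 × 0, remainder 0 ✓
  (4) z² = (0)² = 0, and 0 < 16 ✓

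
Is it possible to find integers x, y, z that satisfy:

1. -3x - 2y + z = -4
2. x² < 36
Yes

Take x = 0, y = 2, z = 0. Substituting into each constraint:
  (1) -3(0) - 2(2) + 0 = -4 ✓
  (2) x² = (0)² = 0, and 0 < 36 ✓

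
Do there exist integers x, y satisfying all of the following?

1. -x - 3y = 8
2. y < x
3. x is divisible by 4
Yes

Take x = 4, y = -4. Substituting into each constraint:
  (1) (-4) - 3(-4) = 8 ✓
  (2) -4 < 4 ✓
  (3) 4 = 4 × 1, remainder 0 ✓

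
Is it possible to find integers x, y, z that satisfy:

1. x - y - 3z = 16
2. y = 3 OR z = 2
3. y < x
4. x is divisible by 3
Yes

Take x = 0, y = -22, z = 2. Substituting into each constraint:
  (1) 0 + 22 - 3(2) = 16 ✓
  (2) z = 2, target 2 ✓ (second branch holds)
  (3) -22 < 0 ✓
  (4) 0 = 3 × 0, remainder 0 ✓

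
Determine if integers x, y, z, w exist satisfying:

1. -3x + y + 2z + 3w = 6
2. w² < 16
Yes

Take x = -2, y = 0, z = 0, w = 0. Substituting into each constraint:
  (1) -3(-2) + 0 + 2(0) + 3(0) = 6 ✓
  (2) w² = (0)² = 0, and 0 < 16 ✓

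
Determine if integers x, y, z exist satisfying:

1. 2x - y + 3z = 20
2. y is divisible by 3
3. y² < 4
Yes

Take x = 1, y = 0, z = 6. Substituting into each constraint:
  (1) 2(1) + 0 + 3(6) = 20 ✓
  (2) 0 = 3 × 0, remainder 0 ✓
  (3) y² = (0)² = 0, and 0 < 4 ✓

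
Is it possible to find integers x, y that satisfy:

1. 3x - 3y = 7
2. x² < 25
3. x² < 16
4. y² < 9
No

Even the single constraint (3x - 3y = 7) is infeasible over the integers.

  - 3x - 3y = 7: every term on the left is divisible by 3, so the LHS ≡ 0 (mod 3), but the RHS 7 is not — no integer solution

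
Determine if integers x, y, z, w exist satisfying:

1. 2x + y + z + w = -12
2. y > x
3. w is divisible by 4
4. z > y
Yes

Take x = -7, y = 0, z = 2, w = 0. Substituting into each constraint:
  (1) 2(-7) + 0 + 2 + 0 = -12 ✓
  (2) 0 > -7 ✓
  (3) 0 = 4 × 0, remainder 0 ✓
  (4) 2 > 0 ✓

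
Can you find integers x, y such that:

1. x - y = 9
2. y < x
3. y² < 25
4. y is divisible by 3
Yes

Take x = 9, y = 0. Substituting into each constraint:
  (1) 9 + 0 = 9 ✓
  (2) 0 < 9 ✓
  (3) y² = (0)² = 0, and 0 < 25 ✓
  (4) 0 = 3 × 0, remainder 0 ✓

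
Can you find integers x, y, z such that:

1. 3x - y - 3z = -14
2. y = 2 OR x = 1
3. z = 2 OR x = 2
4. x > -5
Yes

Take x = -2, y = 2, z = 2. Substituting into each constraint:
  (1) 3(-2) + (-2) - 3(2) = -14 ✓
  (2) y = 2, target 2 ✓ (first branch holds)
  (3) z = 2, target 2 ✓ (first branch holds)
  (4) -2 > -5 ✓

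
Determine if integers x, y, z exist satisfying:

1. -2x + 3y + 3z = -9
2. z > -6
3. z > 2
Yes

Take x = 9, y = 0, z = 3. Substituting into each constraint:
  (1) -2(9) + 3(0) + 3(3) = -9 ✓
  (2) 3 > -6 ✓
  (3) 3 > 2 ✓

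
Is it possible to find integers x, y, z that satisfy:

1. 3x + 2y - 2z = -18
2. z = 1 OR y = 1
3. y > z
Yes

Take x = -8, y = 1, z = -2. Substituting into each constraint:
  (1) 3(-8) + 2(1) - 2(-2) = -18 ✓
  (2) y = 1, target 1 ✓ (second branch holds)
  (3) 1 > -2 ✓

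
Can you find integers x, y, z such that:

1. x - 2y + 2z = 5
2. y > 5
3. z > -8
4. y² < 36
No

A contradictory subset is {y > 5, y² < 36}. No integer assignment can satisfy these jointly:

  - y > 5: bounds one variable relative to a constant
  - y² < 36: restricts y to |y| ≤ 5

Direct contradiction: the bounds on y require y ≥ 6 and y ≤ 5 simultaneously, which is empty.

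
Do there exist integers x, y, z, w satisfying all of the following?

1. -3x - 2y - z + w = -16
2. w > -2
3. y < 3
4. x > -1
Yes

Take x = 0, y = 2, z = 11, w = -1. Substituting into each constraint:
  (1) -3(0) - 2(2) + (-11) + (-1) = -16 ✓
  (2) -1 > -2 ✓
  (3) 2 < 3 ✓
  (4) 0 > -1 ✓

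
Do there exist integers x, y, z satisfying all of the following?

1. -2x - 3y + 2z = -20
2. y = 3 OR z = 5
Yes

Take x = 9, y = 4, z = 5. Substituting into each constraint:
  (1) -2(9) - 3(4) + 2(5) = -20 ✓
  (2) z = 5, target 5 ✓ (second branch holds)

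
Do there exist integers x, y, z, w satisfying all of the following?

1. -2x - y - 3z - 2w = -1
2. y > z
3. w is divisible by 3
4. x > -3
Yes

Take x = 0, y = 1, z = 0, w = 0. Substituting into each constraint:
  (1) -2(0) + (-1) - 3(0) - 2(0) = -1 ✓
  (2) 1 > 0 ✓
  (3) 0 = 3 × 0, remainder 0 ✓
  (4) 0 > -3 ✓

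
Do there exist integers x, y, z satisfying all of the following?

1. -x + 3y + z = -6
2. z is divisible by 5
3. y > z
Yes

Take x = 9, y = 1, z = 0. Substituting into each constraint:
  (1) (-9) + 3(1) + 0 = -6 ✓
  (2) 0 = 5 × 0, remainder 0 ✓
  (3) 1 > 0 ✓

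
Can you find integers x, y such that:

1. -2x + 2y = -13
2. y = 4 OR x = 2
No

Even the single constraint (-2x + 2y = -13) is infeasible over the integers.

  - -2x + 2y = -13: every term on the left is divisible by 2, so the LHS ≡ 0 (mod 2), but the RHS -13 is not — no integer solution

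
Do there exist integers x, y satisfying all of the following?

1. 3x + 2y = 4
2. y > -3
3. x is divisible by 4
Yes

Take x = 0, y = 2. Substituting into each constraint:
  (1) 3(0) + 2(2) = 4 ✓
  (2) 2 > -3 ✓
  (3) 0 = 4 × 0, remainder 0 ✓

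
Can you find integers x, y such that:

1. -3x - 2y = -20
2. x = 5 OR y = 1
Yes

Take x = 6, y = 1. Substituting into each constraint:
  (1) -3(6) - 2(1) = -20 ✓
  (2) y = 1, target 1 ✓ (second branch holds)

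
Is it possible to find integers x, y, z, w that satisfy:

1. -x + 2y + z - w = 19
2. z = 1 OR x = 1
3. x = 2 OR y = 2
Yes

Take x = 2, y = 1, z = 1, w = -18. Substituting into each constraint:
  (1) (-2) + 2(1) + 1 + 18 = 19 ✓
  (2) z = 1, target 1 ✓ (first branch holds)
  (3) x = 2, target 2 ✓ (first branch holds)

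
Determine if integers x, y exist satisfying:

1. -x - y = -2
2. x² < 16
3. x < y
Yes

Take x = 0, y = 2. Substituting into each constraint:
  (1) 0 + (-2) = -2 ✓
  (2) x² = (0)² = 0, and 0 < 16 ✓
  (3) 0 < 2 ✓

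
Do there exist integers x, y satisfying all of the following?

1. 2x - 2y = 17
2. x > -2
No

Even the single constraint (2x - 2y = 17) is infeasible over the integers.

  - 2x - 2y = 17: every term on the left is divisible by 2, so the LHS ≡ 0 (mod 2), but the RHS 17 is not — no integer solution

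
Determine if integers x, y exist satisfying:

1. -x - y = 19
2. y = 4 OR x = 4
Yes

Take x = -23, y = 4. Substituting into each constraint:
  (1) 23 + (-4) = 19 ✓
  (2) y = 4, target 4 ✓ (first branch holds)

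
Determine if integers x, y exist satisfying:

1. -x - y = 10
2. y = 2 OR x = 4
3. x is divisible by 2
Yes

Take x = -12, y = 2. Substituting into each constraint:
  (1) 12 + (-2) = 10 ✓
  (2) y = 2, target 2 ✓ (first branch holds)
  (3) -12 = 2 × -6, remainder 0 ✓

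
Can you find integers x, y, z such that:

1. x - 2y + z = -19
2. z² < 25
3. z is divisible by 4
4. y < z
Yes

Take x = -21, y = -1, z = 0. Substituting into each constraint:
  (1) (-21) - 2(-1) + 0 = -19 ✓
  (2) z² = (0)² = 0, and 0 < 25 ✓
  (3) 0 = 4 × 0, remainder 0 ✓
  (4) -1 < 0 ✓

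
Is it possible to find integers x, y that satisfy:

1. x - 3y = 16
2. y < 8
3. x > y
Yes

Take x = 1, y = -5. Substituting into each constraint:
  (1) 1 - 3(-5) = 16 ✓
  (2) -5 < 8 ✓
  (3) 1 > -5 ✓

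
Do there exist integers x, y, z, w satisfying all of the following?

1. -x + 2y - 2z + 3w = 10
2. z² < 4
Yes

Take x = -10, y = 0, z = 0, w = 0. Substituting into each constraint:
  (1) 10 + 2(0) - 2(0) + 3(0) = 10 ✓
  (2) z² = (0)² = 0, and 0 < 4 ✓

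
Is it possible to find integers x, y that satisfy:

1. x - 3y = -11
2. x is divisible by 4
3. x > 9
Yes

Take x = 16, y = 9. Substituting into each constraint:
  (1) 16 - 3(9) = -11 ✓
  (2) 16 = 4 × 4, remainder 0 ✓
  (3) 16 > 9 ✓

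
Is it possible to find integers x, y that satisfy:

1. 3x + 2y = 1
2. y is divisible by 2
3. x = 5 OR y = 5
No

The full constraint system is jointly infeasible over the integers. Each constraint and what it forces:

  - 3x + 2y = 1: is a linear equation tying the variables together
  - y is divisible by 2: restricts y to multiples of 2
  - x = 5 OR y = 5: forces a choice: either x = 5 or y = 5

Split on the disjunction (x = 5 OR y = 5):
  • If x = 5: with x = 5, writing y = 2y', every remaining term of the linear equation is divisible by 4, so the left side is ≡ 0 (mod 4); but the right side -14 ≡ 2 (mod 4). No integers can satisfy it.
  • If y = 5: this contradicts the divisibility constraint — 5 is not a multiple of 2.
Both branches are infeasible, so the system has no integer solution.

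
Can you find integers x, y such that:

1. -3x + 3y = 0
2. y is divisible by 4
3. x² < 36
Yes

Take x = 0, y = 0. Substituting into each constraint:
  (1) -3(0) + 3(0) = 0 ✓
  (2) 0 = 4 × 0, remainder 0 ✓
  (3) x² = (0)² = 0, and 0 < 36 ✓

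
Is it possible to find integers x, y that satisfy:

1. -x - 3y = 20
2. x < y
Yes

Take x = -20, y = 0. Substituting into each constraint:
  (1) 20 - 3(0) = 20 ✓
  (2) -20 < 0 ✓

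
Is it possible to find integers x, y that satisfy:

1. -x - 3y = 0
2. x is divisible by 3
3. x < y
Yes

Take x = -3, y = 1. Substituting into each constraint:
  (1) 3 - 3(1) = 0 ✓
  (2) -3 = 3 × -1, remainder 0 ✓
  (3) -3 < 1 ✓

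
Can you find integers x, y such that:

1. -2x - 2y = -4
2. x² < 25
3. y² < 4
Yes

Take x = 2, y = 0. Substituting into each constraint:
  (1) -2(2) - 2(0) = -4 ✓
  (2) x² = (2)² = 4, and 4 < 25 ✓
  (3) y² = (0)² = 0, and 0 < 4 ✓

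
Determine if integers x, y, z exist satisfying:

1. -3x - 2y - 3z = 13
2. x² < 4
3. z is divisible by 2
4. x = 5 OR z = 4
Yes

Take x = 1, y = -14, z = 4. Substituting into each constraint:
  (1) -3(1) - 2(-14) - 3(4) = 13 ✓
  (2) x² = (1)² = 1, and 1 < 4 ✓
  (3) 4 = 2 × 2, remainder 0 ✓
  (4) z = 4, target 4 ✓ (second branch holds)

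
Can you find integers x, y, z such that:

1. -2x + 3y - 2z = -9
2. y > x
Yes

Take x = 0, y = 1, z = 6. Substituting into each constraint:
  (1) -2(0) + 3(1) - 2(6) = -9 ✓
  (2) 1 > 0 ✓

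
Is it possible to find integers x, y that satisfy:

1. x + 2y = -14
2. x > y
Yes

Take x = -4, y = -5. Substituting into each constraint:
  (1) (-4) + 2(-5) = -14 ✓
  (2) -4 > -5 ✓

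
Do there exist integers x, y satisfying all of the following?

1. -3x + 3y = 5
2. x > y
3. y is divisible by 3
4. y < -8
No

Even the single constraint (-3x + 3y = 5) is infeasible over the integers.

  - -3x + 3y = 5: every term on the left is divisible by 3, so the LHS ≡ 0 (mod 3), but the RHS 5 is not — no integer solution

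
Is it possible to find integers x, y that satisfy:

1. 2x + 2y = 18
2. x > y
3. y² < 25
Yes

Take x = 5, y = 4. Substituting into each constraint:
  (1) 2(5) + 2(4) = 18 ✓
  (2) 5 > 4 ✓
  (3) y² = (4)² = 16, and 16 < 25 ✓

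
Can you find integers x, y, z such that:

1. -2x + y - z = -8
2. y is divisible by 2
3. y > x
Yes

Take x = -1, y = 0, z = 10. Substituting into each constraint:
  (1) -2(-1) + 0 + (-10) = -8 ✓
  (2) 0 = 2 × 0, remainder 0 ✓
  (3) 0 > -1 ✓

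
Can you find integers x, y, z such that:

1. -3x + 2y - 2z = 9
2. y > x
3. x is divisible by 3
Yes

Take x = 3, y = 7, z = -2. Substituting into each constraint:
  (1) -3(3) + 2(7) - 2(-2) = 9 ✓
  (2) 7 > 3 ✓
  (3) 3 = 3 × 1, remainder 0 ✓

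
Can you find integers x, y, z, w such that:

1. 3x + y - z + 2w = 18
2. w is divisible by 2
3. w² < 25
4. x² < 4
Yes

Take x = 0, y = 18, z = 0, w = 0. Substituting into each constraint:
  (1) 3(0) + 18 + 0 + 2(0) = 18 ✓
  (2) 0 = 2 × 0, remainder 0 ✓
  (3) w² = (0)² = 0, and 0 < 25 ✓
  (4) x² = (0)² = 0, and 0 < 4 ✓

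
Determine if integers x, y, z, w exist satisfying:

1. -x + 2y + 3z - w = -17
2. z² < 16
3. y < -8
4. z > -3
Yes

Take x = 0, y = -10, z = 1, w = 0. Substituting into each constraint:
  (1) 0 + 2(-10) + 3(1) + 0 = -17 ✓
  (2) z² = (1)² = 1, and 1 < 16 ✓
  (3) -10 < -8 ✓
  (4) 1 > -3 ✓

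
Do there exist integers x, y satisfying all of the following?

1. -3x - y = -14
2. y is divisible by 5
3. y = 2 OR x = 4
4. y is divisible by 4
No

A contradictory subset is {-3x - y = -14, y is divisible by 5, y = 2 OR x = 4}. No integer assignment can satisfy these jointly:

  - -3x - y = -14: is a linear equation tying the variables together
  - y is divisible by 5: restricts y to multiples of 5
  - y = 2 OR x = 4: forces a choice: either y = 2 or x = 4

Split on the disjunction (y = 2 OR x = 4):
  • If y = 2: this contradicts the divisibility constraint — 2 is not a multiple of 5.
  • If x = 4: with x = 4, writing y = 5y', every remaining term of the linear equation is divisible by 5, so the left side is ≡ 0 (mod 5); but the right side -2 ≡ 3 (mod 5). No integers can satisfy it.
Both branches are infeasible, so the system has no integer solution.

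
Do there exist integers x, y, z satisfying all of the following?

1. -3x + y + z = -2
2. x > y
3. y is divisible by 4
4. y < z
Yes

Take x = 1, y = 0, z = 1. Substituting into each constraint:
  (1) -3(1) + 0 + 1 = -2 ✓
  (2) 1 > 0 ✓
  (3) 0 = 4 × 0, remainder 0 ✓
  (4) 0 < 1 ✓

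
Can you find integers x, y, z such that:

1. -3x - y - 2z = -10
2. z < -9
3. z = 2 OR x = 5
Yes

Take x = 5, y = 15, z = -10. Substituting into each constraint:
  (1) -3(5) + (-15) - 2(-10) = -10 ✓
  (2) -10 < -9 ✓
  (3) x = 5, target 5 ✓ (second branch holds)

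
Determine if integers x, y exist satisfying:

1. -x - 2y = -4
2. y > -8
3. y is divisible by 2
Yes

Take x = 4, y = 0. Substituting into each constraint:
  (1) (-4) - 2(0) = -4 ✓
  (2) 0 > -8 ✓
  (3) 0 = 2 × 0, remainder 0 ✓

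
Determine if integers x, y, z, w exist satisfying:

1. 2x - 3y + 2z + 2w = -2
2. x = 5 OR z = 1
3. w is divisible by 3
Yes

Take x = 5, y = 4, z = 0, w = 0. Substituting into each constraint:
  (1) 2(5) - 3(4) + 2(0) + 2(0) = -2 ✓
  (2) x = 5, target 5 ✓ (first branch holds)
  (3) 0 = 3 × 0, remainder 0 ✓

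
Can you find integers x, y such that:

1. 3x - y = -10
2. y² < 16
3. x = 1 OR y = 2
No

The full constraint system is jointly infeasible over the integers. Each constraint and what it forces:

  - 3x - y = -10: is a linear equation tying the variables together
  - y² < 16: restricts y to |y| ≤ 3
  - x = 1 OR y = 2: forces a choice: either x = 1 or y = 2

Split on the disjunction (x = 1 OR y = 2):
  • If x = 1: the equation forces y = 13, but y² < 16 requires |y| ≤ 3.
  • If y = 2: with y = 2, every remaining term of the linear equation is divisible by 3, so the left side is ≡ 0 (mod 3); but the right side -8 ≡ 1 (mod 3). No integers can satisfy it.
Both branches are infeasible, so the system has no integer solution.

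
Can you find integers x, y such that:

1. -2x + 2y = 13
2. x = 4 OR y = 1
No

Even the single constraint (-2x + 2y = 13) is infeasible over the integers.

  - -2x + 2y = 13: every term on the left is divisible by 2, so the LHS ≡ 0 (mod 2), but the RHS 13 is not — no integer solution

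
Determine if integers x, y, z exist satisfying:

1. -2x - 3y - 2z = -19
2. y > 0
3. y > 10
Yes

Take x = 0, y = 11, z = -7. Substituting into each constraint:
  (1) -2(0) - 3(11) - 2(-7) = -19 ✓
  (2) 11 > 0 ✓
  (3) 11 > 10 ✓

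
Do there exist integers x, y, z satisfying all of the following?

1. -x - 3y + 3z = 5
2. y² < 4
Yes

Take x = 1, y = 0, z = 2. Substituting into each constraint:
  (1) (-1) - 3(0) + 3(2) = 5 ✓
  (2) y² = (0)² = 0, and 0 < 4 ✓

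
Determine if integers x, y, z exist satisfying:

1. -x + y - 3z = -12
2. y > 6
Yes

Take x = 19, y = 7, z = 0. Substituting into each constraint:
  (1) (-19) + 7 - 3(0) = -12 ✓
  (2) 7 > 6 ✓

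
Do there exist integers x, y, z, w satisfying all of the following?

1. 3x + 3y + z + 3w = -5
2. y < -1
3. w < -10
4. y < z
Yes

Take x = 11, y = -2, z = 1, w = -11. Substituting into each constraint:
  (1) 3(11) + 3(-2) + 1 + 3(-11) = -5 ✓
  (2) -2 < -1 ✓
  (3) -11 < -10 ✓
  (4) -2 < 1 ✓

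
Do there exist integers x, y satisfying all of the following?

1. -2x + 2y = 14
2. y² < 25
Yes

Take x = -7, y = 0. Substituting into each constraint:
  (1) -2(-7) + 2(0) = 14 ✓
  (2) y² = (0)² = 0, and 0 < 25 ✓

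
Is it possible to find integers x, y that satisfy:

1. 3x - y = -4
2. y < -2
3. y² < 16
No

The full constraint system is jointly infeasible over the integers. Each constraint and what it forces:

  - 3x - y = -4: is a linear equation tying the variables together
  - y < -2: bounds one variable relative to a constant
  - y² < 16: restricts y to |y| ≤ 3

The bounds confine y to {-3}. For each value, substitute into the equation:
  • y = -3: the equation gives 3x = -7, so x would not be an integer.
Every case fails, so no integer solution exists.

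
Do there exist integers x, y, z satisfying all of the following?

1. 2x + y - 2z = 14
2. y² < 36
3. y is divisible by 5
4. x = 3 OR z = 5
Yes

Take x = 3, y = 0, z = -4. Substituting into each constraint:
  (1) 2(3) + 0 - 2(-4) = 14 ✓
  (2) y² = (0)² = 0, and 0 < 36 ✓
  (3) 0 = 5 × 0, remainder 0 ✓
  (4) x = 3, target 3 ✓ (first branch holds)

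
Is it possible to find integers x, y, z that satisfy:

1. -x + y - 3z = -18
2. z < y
Yes

Take x = 21, y = 0, z = -1. Substituting into each constraint:
  (1) (-21) + 0 - 3(-1) = -18 ✓
  (2) -1 < 0 ✓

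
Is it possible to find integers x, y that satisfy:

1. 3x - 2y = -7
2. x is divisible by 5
Yes

Take x = 5, y = 11. Substituting into each constraint:
  (1) 3(5) - 2(11) = -7 ✓
  (2) 5 = 5 × 1, remainder 0 ✓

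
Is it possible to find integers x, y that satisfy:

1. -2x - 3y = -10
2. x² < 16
Yes

Take x = 2, y = 2. Substituting into each constraint:
  (1) -2(2) - 3(2) = -10 ✓
  (2) x² = (2)² = 4, and 4 < 16 ✓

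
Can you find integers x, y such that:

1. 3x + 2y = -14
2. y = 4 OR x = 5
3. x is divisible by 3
No

The full constraint system is jointly infeasible over the integers. Each constraint and what it forces:

  - 3x + 2y = -14: is a linear equation tying the variables together
  - y = 4 OR x = 5: forces a choice: either y = 4 or x = 5
  - x is divisible by 3: restricts x to multiples of 3

Split on the disjunction (y = 4 OR x = 5):
  • If y = 4: with y = 4, writing x = 3x', every remaining term of the linear equation is divisible by 9, so the left side is ≡ 0 (mod 9); but the right side -22 ≡ 5 (mod 9). No integers can satisfy it.
  • If x = 5: this contradicts the divisibility constraint — 5 is not a multiple of 3.
Both branches are infeasible, so the system has no integer solution.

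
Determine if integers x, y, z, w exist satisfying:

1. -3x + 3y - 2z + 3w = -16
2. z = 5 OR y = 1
Yes

Take x = 0, y = 1, z = 2, w = -5. Substituting into each constraint:
  (1) -3(0) + 3(1) - 2(2) + 3(-5) = -16 ✓
  (2) y = 1, target 1 ✓ (second branch holds)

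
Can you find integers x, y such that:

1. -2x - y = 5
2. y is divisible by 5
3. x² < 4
Yes

Take x = 0, y = -5. Substituting into each constraint:
  (1) -2(0) + 5 = 5 ✓
  (2) -5 = 5 × -1, remainder 0 ✓
  (3) x² = (0)² = 0, and 0 < 4 ✓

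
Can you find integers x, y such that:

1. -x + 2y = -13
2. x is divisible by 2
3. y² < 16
No

A contradictory subset is {-x + 2y = -13, x is divisible by 2}. No integer assignment can satisfy these jointly:

  - -x + 2y = -13: is a linear equation tying the variables together
  - x is divisible by 2: restricts x to multiples of 2

Modular obstruction: writing x = 2x', every remaining term of the linear equation is divisible by 2, so the left side is ≡ 0 (mod 2); but the right side -13 ≡ 1 (mod 2). No integers can satisfy it.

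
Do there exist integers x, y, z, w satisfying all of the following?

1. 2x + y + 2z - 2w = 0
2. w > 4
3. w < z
Yes

Take x = 0, y = -2, z = 6, w = 5. Substituting into each constraint:
  (1) 2(0) + (-2) + 2(6) - 2(5) = 0 ✓
  (2) 5 > 4 ✓
  (3) 5 < 6 ✓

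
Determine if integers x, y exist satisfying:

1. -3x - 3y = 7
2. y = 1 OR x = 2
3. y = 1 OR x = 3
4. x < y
No

Even the single constraint (-3x - 3y = 7) is infeasible over the integers.

  - -3x - 3y = 7: every term on the left is divisible by 3, so the LHS ≡ 0 (mod 3), but the RHS 7 is not — no integer solution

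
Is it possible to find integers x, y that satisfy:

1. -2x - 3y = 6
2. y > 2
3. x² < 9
No

The full constraint system is jointly infeasible over the integers. Each constraint and what it forces:

  - -2x - 3y = 6: is a linear equation tying the variables together
  - y > 2: bounds one variable relative to a constant
  - x² < 9: restricts x to |x| ≤ 2

Range argument: with x ∈ [-2, 2], y ∈ [3, ∞], the left side of the equation is at most -5, but the right side is 6 > -5. No integer solution exists.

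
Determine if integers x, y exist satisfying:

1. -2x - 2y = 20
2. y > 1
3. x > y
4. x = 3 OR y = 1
No

A contradictory subset is {-2x - 2y = 20, y > 1, x > y}. No integer assignment can satisfy these jointly:

  - -2x - 2y = 20: is a linear equation tying the variables together
  - y > 1: bounds one variable relative to a constant
  - x > y: bounds one variable relative to another variable

Propagating the comparison: x > y and y ≥ 2 give x ≥ 3. Range argument: with x ∈ [3, ∞], y ∈ [2, ∞], the left side of the equation is at most -10, but the right side is 20 > -10. No integer solution exists.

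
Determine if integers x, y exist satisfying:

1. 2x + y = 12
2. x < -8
Yes

Take x = -9, y = 30. Substituting into each constraint:
  (1) 2(-9) + 30 = 12 ✓
  (2) -9 < -8 ✓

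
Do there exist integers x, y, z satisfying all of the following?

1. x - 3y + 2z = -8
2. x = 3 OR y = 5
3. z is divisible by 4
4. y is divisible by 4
No

A contradictory subset is {x - 3y + 2z = -8, x = 3 OR y = 5, y is divisible by 4}. No integer assignment can satisfy these jointly:

  - x - 3y + 2z = -8: is a linear equation tying the variables together
  - x = 3 OR y = 5: forces a choice: either x = 3 or y = 5
  - y is divisible by 4: restricts y to multiples of 4

Split on the disjunction (x = 3 OR y = 5):
  • If x = 3: with x = 3, writing y = 4y', every remaining term of the linear equation is divisible by 2, so the left side is ≡ 0 (mod 2); but the right side -11 ≡ 1 (mod 2). No integers can satisfy it.
  • If y = 5: this contradicts the divisibility constraint — 5 is not a multiple of 4.
Both branches are infeasible, so the system has no integer solution.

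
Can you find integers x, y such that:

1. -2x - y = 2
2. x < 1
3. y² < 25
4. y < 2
Yes

Take x = 0, y = -2. Substituting into each constraint:
  (1) -2(0) + 2 = 2 ✓
  (2) 0 < 1 ✓
  (3) y² = (-2)² = 4, and 4 < 25 ✓
  (4) -2 < 2 ✓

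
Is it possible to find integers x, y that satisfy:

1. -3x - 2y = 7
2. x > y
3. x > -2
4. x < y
No

A contradictory subset is {x > y, x < y}. No integer assignment can satisfy these jointly:

  - x > y: bounds one variable relative to another variable
  - x < y: bounds one variable relative to another variable

Direct contradiction: x > y and y > x cannot both hold.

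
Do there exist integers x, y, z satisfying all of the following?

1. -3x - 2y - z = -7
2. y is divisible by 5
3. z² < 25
Yes

Take x = 5, y = -5, z = 2. Substituting into each constraint:
  (1) -3(5) - 2(-5) + (-2) = -7 ✓
  (2) -5 = 5 × -1, remainder 0 ✓
  (3) z² = (2)² = 4, and 4 < 25 ✓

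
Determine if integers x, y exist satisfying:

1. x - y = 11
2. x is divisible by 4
Yes

Take x = 0, y = -11. Substituting into each constraint:
  (1) 0 + 11 = 11 ✓
  (2) 0 = 4 × 0, remainder 0 ✓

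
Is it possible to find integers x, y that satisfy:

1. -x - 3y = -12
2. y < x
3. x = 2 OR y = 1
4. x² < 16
No

The full constraint system is jointly infeasible over the integers. Each constraint and what it forces:

  - -x - 3y = -12: is a linear equation tying the variables together
  - y < x: bounds one variable relative to another variable
  - x = 2 OR y = 1: forces a choice: either x = 2 or y = 1
  - x² < 16: restricts x to |x| ≤ 3

Split on the disjunction (x = 2 OR y = 1):
  • If x = 2: with x = 2, every remaining term of the linear equation is divisible by 3, so the left side is ≡ 0 (mod 3); but the right side -10 ≡ 2 (mod 3). No integers can satisfy it.
  • If y = 1: the equation forces x = 9, but x² < 16 requires |x| ≤ 3.
Both branches are infeasible, so the system has no integer solution.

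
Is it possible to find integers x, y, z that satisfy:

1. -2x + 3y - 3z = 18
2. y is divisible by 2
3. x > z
Yes

Take x = -3, y = 0, z = -4. Substituting into each constraint:
  (1) -2(-3) + 3(0) - 3(-4) = 18 ✓
  (2) 0 = 2 × 0, remainder 0 ✓
  (3) -3 > -4 ✓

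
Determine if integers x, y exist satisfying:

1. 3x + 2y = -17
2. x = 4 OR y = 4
No

The full constraint system is jointly infeasible over the integers. Each constraint and what it forces:

  - 3x + 2y = -17: is a linear equation tying the variables together
  - x = 4 OR y = 4: forces a choice: either x = 4 or y = 4

Split on the disjunction (x = 4 OR y = 4):
  • If x = 4: with x = 4, every remaining term of the linear equation is divisible by 2, so the left side is ≡ 0 (mod 2); but the right side -29 ≡ 1 (mod 2). No integers can satisfy it.
  • If y = 4: with y = 4, every remaining term of the linear equation is divisible by 3, so the left side is ≡ 0 (mod 3); but the right side -25 ≡ 2 (mod 3). No integers can satisfy it.
Both branches are infeasible, so the system has no integer solution.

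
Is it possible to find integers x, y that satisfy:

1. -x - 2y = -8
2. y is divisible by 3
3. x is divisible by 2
Yes

Take x = -4, y = 6. Substituting into each constraint:
  (1) 4 - 2(6) = -8 ✓
  (2) 6 = 3 × 2, remainder 0 ✓
  (3) -4 = 2 × -2, remainder 0 ✓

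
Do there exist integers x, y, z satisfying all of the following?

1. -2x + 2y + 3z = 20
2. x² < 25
Yes

Take x = 0, y = 10, z = 0. Substituting into each constraint:
  (1) -2(0) + 2(10) + 3(0) = 20 ✓
  (2) x² = (0)² = 0, and 0 < 25 ✓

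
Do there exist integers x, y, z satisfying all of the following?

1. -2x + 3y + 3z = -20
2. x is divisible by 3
No

The full constraint system is jointly infeasible over the integers. Each constraint and what it forces:

  - -2x + 3y + 3z = -20: is a linear equation tying the variables together
  - x is divisible by 3: restricts x to multiples of 3

Modular obstruction: writing x = 3x', every remaining term of the linear equation is divisible by 3, so the left side is ≡ 0 (mod 3); but the right side -20 ≡ 1 (mod 3). No integers can satisfy it.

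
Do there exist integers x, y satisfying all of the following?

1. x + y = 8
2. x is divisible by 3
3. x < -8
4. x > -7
No

A contradictory subset is {x < -8, x > -7}. No integer assignment can satisfy these jointly:

  - x < -8: bounds one variable relative to a constant
  - x > -7: bounds one variable relative to a constant

Direct contradiction: the bounds on x require x ≥ -6 and x ≤ -9 simultaneously, which is empty.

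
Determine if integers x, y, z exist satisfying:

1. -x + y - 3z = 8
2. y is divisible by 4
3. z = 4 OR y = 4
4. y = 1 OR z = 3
Yes

Take x = -13, y = 4, z = 3. Substituting into each constraint:
  (1) 13 + 4 - 3(3) = 8 ✓
  (2) 4 = 4 × 1, remainder 0 ✓
  (3) y = 4, target 4 ✓ (second branch holds)
  (4) z = 3, target 3 ✓ (second branch holds)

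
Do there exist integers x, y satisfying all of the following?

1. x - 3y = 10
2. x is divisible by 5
Yes

Take x = 25, y = 5. Substituting into each constraint:
  (1) 25 - 3(5) = 10 ✓
  (2) 25 = 5 × 5, remainder 0 ✓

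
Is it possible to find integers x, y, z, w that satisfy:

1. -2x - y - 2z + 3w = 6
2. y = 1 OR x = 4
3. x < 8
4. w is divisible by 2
Yes

Take x = 4, y = -14, z = 0, w = 0. Substituting into each constraint:
  (1) -2(4) + 14 - 2(0) + 3(0) = 6 ✓
  (2) x = 4, target 4 ✓ (second branch holds)
  (3) 4 < 8 ✓
  (4) 0 = 2 × 0, remainder 0 ✓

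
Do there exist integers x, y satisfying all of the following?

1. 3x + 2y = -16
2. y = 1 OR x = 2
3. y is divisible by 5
No

The full constraint system is jointly infeasible over the integers. Each constraint and what it forces:

  - 3x + 2y = -16: is a linear equation tying the variables together
  - y = 1 OR x = 2: forces a choice: either y = 1 or x = 2
  - y is divisible by 5: restricts y to multiples of 5

Split on the disjunction (y = 1 OR x = 2):
  • If y = 1: this contradicts the divisibility constraint — 1 is not a multiple of 5.
  • If x = 2: with x = 2, writing y = 5y', every remaining term of the linear equation is divisible by 10, so the left side is ≡ 0 (mod 10); but the right side -22 ≡ 8 (mod 10). No integers can satisfy it.
Both branches are infeasible, so the system has no integer solution.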